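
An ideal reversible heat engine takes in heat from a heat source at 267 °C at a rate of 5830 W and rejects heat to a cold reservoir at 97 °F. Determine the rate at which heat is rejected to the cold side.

T_H = 267 °C → 267 + 273.15 = 540.15 K.
T_C = 97 °F → (97 − 32) × 5/9 = 36.11 °C = 309.26 K.
For a reversible engine, η = 1 − T_C/T_H = 1 − 309.26/540.15 = 0.4275.
For a reversible cycle Q_C/Q_H = T_C/T_H, so Q_C = 5830 × 309.26/540.15 = 3340 W.

Q̇_C ≈ 3340 W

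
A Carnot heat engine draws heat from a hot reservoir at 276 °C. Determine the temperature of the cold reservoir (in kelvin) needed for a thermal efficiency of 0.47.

T_H = 276 °C → 276 + 273.15 = 549.15 K.
From η = 1 − T_C/T_H, T_C = T_H·(1 − η) = 549.15 × (1 − 0.47) = 291.0 K.

T_C ≈ 291.0 K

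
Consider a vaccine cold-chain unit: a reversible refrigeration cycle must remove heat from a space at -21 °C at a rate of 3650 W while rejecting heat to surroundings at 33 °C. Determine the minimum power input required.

Ẇ_in ≈ 782 W

T_H = 33 °C → 33 + 273.15 = 306.15 K.
T_C = -21 °C → -21 + 273.15 = 252.15 K.
COP_R = T_C/(T_H − T_C) = 252.15/54.00 = 4.6694.
W = Q_C/COP_R = 3650/4.6694 = 782 W.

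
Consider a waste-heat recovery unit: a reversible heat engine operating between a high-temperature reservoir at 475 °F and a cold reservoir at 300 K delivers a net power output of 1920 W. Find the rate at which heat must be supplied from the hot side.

Q̇_H ≈ 4547 W

T_H = 475 °F → (475 − 32) × 5/9 = 246.11 °C = 519.26 K.
Carnot efficiency: η = 1 − T_C/T_H = 1 − 300.00/519.26 = 0.4223.
Q_H = W/η = 1920/0.4223 = 4547 W.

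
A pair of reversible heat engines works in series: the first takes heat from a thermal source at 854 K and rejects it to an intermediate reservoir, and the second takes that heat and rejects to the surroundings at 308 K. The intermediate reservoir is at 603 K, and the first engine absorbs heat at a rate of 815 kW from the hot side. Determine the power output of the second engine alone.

Ẇ₂ ≈ 282 kW

Heat entering the second stage: Q_m = Q_H·(T_m/T_H) = 815 × 603.00/854.00 = 575 kW.
Second-stage efficiency η₂ = 1 − T_C/T_m = 1 − 308.00/603.00 = 0.4892, so W₂ = η₂·Q_m = 282 kW.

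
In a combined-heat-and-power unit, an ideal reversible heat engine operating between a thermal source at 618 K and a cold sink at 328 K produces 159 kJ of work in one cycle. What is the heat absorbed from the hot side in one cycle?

Q_H ≈ 339 kJ

Since the cycle is reversible, η = 1 − T_C/T_H = 1 − 328.00/618.00 = 0.4693.
Q_H = W/η = 159/0.4693 = 339 kJ.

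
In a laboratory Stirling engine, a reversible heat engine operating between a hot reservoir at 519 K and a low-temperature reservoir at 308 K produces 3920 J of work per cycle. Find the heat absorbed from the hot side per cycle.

Carnot efficiency: η = 1 − T_C/T_H = 1 − 308.00/519.00 = 0.4066.
Q_H = W/η = 3920/0.4066 = 9640 J.

Q_H ≈ 9640 J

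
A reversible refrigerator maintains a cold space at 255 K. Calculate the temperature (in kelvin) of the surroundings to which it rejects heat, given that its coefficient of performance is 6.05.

COP_R = T_C/(T_H − T_C) ⇒ T_H = T_C·(1 + 1/COP_R) = 255.00 × (1 + 1/6.05) = 297 K.

T_H ≈ 297 K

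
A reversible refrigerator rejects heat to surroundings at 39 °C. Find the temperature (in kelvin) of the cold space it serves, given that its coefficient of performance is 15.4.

T_H = 39 °C → 39 + 273.15 = 312.15 K.
COP_R = T_C/(T_H − T_C) ⇒ T_C = T_H·COP_R/(1 + COP_R) = 312.15 × 15.4/(1 + 15.4) = 293 K.

T_C ≈ 293 K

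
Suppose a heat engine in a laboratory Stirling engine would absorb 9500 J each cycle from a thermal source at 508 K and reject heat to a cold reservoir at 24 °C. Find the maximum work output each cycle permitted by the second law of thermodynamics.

T_C = 24 °C → 24 + 273.15 = 297.15 K.
The second-law ceiling is the Carnot efficiency, η_max = 1 − T_C/T_H = 1 − 297.15/508.00 = 0.4151.
W_max = η_max · Q_H = 0.4151 × 9500 = 3940 J.

W_max ≈ 3940 J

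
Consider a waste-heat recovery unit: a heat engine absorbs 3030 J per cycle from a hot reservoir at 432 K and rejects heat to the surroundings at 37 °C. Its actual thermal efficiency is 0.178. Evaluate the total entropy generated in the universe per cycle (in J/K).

ΔS_univ ≈ 1.02 J/K

T_C = 37 °C → 37 + 273.15 = 310.15 K.
W = η·Q_H = 0.178 × 3030 = 539.3 J, so Q_C = Q_H − W = 2491 J.
The hot reservoir loses entropy Q_H/T_H = 3030/432.00 = 7.014 J/K; the cold reservoir gains Q_C/T_C = 2491/310.15 = 8.031 J/K.
ΔS_univ = −Q_H/T_H + Q_C/T_C = 1.02 J/K (> 0, since η = 0.178 < η_Carnot = 0.282).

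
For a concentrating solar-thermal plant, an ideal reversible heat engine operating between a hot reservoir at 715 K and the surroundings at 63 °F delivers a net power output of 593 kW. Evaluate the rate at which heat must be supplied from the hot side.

Q̇_H ≈ 999 kW

T_C = 63 °F → (63 − 32) × 5/9 = 17.22 °C = 290.37 K.
The Carnot efficiency is η = 1 − T_C/T_H = 1 − 290.37/715.00 = 0.5939.
Q_H = W/η = 593/0.5939 = 999 kW.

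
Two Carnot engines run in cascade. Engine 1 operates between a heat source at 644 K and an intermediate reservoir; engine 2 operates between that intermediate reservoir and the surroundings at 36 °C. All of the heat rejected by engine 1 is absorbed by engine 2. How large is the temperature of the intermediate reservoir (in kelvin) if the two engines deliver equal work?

T_m ≈ 477 K

T_C = 36 °C → 36 + 273.15 = 309.15 K.
For reversible stages Q_m = Q_H·(T_m/T_H). Setting W₁ = Q_H(1 − T_m/T_H) equal to W₂ = Q_m(1 − T_C/T_m) = Q_H·(T_m − T_C)/T_H gives T_H − T_m = T_m − T_C, so T_m = (T_H + T_C)/2 = (644.00 + 309.15)/2 = 477 K.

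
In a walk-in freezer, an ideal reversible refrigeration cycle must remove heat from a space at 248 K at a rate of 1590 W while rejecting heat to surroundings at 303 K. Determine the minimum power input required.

The reversible coefficient of performance is COP_R = T_C/(T_H − T_C) = 248.00/55.00 = 4.5091.
W = Q_C/COP_R = 1590/4.5091 = 352.6 W.

Ẇ_in ≈ 352.6 W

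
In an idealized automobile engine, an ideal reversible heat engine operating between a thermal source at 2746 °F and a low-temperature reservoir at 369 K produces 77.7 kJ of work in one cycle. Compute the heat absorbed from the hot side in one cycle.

T_H = 2746 °F → (2746 − 32) × 5/9 = 1507.78 °C = 1780.93 K.
η_rev = 1 − T_C/T_H = 1 − 369.00/1780.93 = 0.7928.
Q_H = W/η = 77.7/0.7928 = 98.01 kJ.

Q_H ≈ 98.01 kJ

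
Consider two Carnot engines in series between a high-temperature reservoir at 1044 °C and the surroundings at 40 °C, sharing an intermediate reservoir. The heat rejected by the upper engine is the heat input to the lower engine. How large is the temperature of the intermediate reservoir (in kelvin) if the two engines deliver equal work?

T_m ≈ 815 K

T_H = 1044 °C → 1044 + 273.15 = 1317.15 K.
T_C = 40 °C → 40 + 273.15 = 313.15 K.
For reversible stages Q_m = Q_H·(T_m/T_H). Setting W₁ = Q_H(1 − T_m/T_H) equal to W₂ = Q_m(1 − T_C/T_m) = Q_H·(T_m − T_C)/T_H gives T_H − T_m = T_m − T_C, so T_m = (T_H + T_C)/2 = (1317.15 + 313.15)/2 = 815 K.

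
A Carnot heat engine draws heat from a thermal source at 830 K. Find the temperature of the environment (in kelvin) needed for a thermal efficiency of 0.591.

T_C ≈ 339.5 K

From η = 1 − T_C/T_H, T_C = T_H·(1 − η) = 830.00 × (1 − 0.591) = 339.5 K.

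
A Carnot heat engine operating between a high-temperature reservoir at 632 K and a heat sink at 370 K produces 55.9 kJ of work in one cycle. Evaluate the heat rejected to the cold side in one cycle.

Q_C ≈ 78.9 kJ

For a reversible engine, η = 1 − T_C/T_H = 1 − 370.00/632.00 = 0.4146.
Since Q_C/Q_H = T_C/T_H and Q_H = W/η, Q_C = W·T_C/(T_H − T_C) = 55.9 × 370.00/262.00 = 78.9 kJ.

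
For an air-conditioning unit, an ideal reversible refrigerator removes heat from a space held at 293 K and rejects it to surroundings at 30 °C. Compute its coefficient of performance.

T_H = 30 °C → 30 + 273.15 = 303.15 K.
COP_R = T_C/(T_H − T_C) = 293.00/(303.15 − 293.00) = 28.9.

COP_R ≈ 28.9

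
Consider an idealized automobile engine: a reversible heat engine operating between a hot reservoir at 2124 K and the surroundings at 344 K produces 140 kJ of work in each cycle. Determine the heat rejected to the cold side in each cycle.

Q_C ≈ 27.1 kJ

The Carnot efficiency is η = 1 − T_C/T_H = 1 − 344.00/2124.00 = 0.8380.
Since Q_C/Q_H = T_C/T_H and Q_H = W/η, Q_C = W·T_C/(T_H − T_C) = 140 × 344.00/1780.00 = 27.1 kJ.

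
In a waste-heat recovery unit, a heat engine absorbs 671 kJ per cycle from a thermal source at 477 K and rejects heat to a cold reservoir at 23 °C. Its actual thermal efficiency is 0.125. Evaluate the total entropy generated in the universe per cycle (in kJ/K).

T_C = 23 °C → 23 + 273.15 = 296.15 K.
W = η·Q_H = 0.125 × 671 = 83.88 kJ, so Q_C = Q_H − W = 587.1 kJ.
Entropy balance on the reservoirs: −Q_H/T_H = -1.407 kJ/K, +Q_C/T_C = 1.983 kJ/K.
ΔS_univ = −Q_H/T_H + Q_C/T_C = 0.5758 kJ/K (> 0, since η = 0.125 < η_Carnot = 0.379).

ΔS_univ ≈ 0.5758 kJ/K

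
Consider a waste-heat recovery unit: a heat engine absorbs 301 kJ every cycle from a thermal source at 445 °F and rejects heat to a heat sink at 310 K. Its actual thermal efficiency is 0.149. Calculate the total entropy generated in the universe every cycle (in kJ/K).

ΔS_univ ≈ 0.227 kJ/K

T_H = 445 °F → (445 − 32) × 5/9 = 229.44 °C = 502.59 K.
W = η·Q_H = 0.149 × 301 = 44.85 kJ, so Q_C = Q_H − W = 256.2 kJ.
Entropy balance on the reservoirs: −Q_H/T_H = -0.5989 kJ/K, +Q_C/T_C = 0.8263 kJ/K.
ΔS_univ = −Q_H/T_H + Q_C/T_C = 0.227 kJ/K (> 0, since η = 0.149 < η_Carnot = 0.383).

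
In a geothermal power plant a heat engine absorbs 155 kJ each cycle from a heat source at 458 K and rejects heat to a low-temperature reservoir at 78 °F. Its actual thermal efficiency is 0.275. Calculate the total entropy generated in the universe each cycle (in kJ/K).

T_C = 78 °F → (78 − 32) × 5/9 = 25.56 °C = 298.71 K.
W = η·Q_H = 0.275 × 155 = 42.62 kJ, so Q_C = Q_H − W = 112.4 kJ.
Reservoir entropy changes: ΔS_H = −Q_H/T_H = −155/458.00 = -0.3384 kJ/K and ΔS_C = +Q_C/T_C = 112.4/298.71 = 0.3762 kJ/K.
ΔS_univ = −Q_H/T_H + Q_C/T_C = 0.0378 kJ/K (> 0, since η = 0.275 < η_Carnot = 0.348).

ΔS_univ ≈ 0.0378 kJ/K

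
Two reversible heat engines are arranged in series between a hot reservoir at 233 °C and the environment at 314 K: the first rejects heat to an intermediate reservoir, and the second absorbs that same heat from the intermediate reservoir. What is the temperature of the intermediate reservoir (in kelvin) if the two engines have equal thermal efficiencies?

T_m ≈ 399 K

T_H = 233 °C → 233 + 273.15 = 506.15 K.
Equal efficiencies require 1 − T_m/T_H = 1 − T_C/T_m, i.e. T_m/T_H = T_C/T_m, so T_m = √(T_H·T_C) = √(506.15 × 314.00) = 399 K.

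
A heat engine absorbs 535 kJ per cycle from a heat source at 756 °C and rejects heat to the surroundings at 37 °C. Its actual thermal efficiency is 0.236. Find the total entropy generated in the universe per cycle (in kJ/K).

ΔS_univ ≈ 0.798 kJ/K

T_H = 756 °C → 756 + 273.15 = 1029.15 K.
T_C = 37 °C → 37 + 273.15 = 310.15 K.
W = η·Q_H = 0.236 × 535 = 126.3 kJ, so Q_C = Q_H − W = 408.7 kJ.
The hot reservoir loses entropy Q_H/T_H = 535/1029.15 = 0.5198 kJ/K; the cold reservoir gains Q_C/T_C = 408.7/310.15 = 1.318 kJ/K.
ΔS_univ = −Q_H/T_H + Q_C/T_C = 0.798 kJ/K (> 0, since η = 0.236 < η_Carnot = 0.699).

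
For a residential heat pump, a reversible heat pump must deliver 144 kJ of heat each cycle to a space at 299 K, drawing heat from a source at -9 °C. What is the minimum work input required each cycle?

W_in ≈ 16.8 kJ

T_C = -9 °C → -9 + 273.15 = 264.15 K.
For a reversible heat pump, COP_HP = T_H/(T_H − T_C) = 299.00/34.85 = 8.5796.
W = Q_H/COP_HP = 144/8.5796 = 16.8 kJ.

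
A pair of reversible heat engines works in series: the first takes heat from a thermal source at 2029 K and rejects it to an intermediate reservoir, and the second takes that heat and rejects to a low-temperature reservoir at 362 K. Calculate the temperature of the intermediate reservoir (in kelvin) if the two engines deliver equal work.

T_m ≈ 1200 K

For reversible stages Q_m = Q_H·(T_m/T_H). Setting W₁ = Q_H(1 − T_m/T_H) equal to W₂ = Q_m(1 − T_C/T_m) = Q_H·(T_m − T_C)/T_H gives T_H − T_m = T_m − T_C, so T_m = (T_H + T_C)/2 = (2029.00 + 362.00)/2 = 1200 K.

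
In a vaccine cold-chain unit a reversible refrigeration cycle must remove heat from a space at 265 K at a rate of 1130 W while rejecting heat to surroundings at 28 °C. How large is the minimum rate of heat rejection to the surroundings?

T_H = 28 °C → 28 + 273.15 = 301.15 K.
For a reversible cycle Q_H/Q_C = T_H/T_C, so Q_H = Q_C·T_H/T_C = 1130 × 301.15/265.00 = 1280 W.

Q̇_H ≈ 1280 W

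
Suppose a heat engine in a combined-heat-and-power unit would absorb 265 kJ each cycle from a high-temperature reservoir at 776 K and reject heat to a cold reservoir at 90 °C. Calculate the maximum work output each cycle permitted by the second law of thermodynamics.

T_C = 90 °C → 90 + 273.15 = 363.15 K.
No engine can exceed the Carnot limit: η_max = 1 − T_C/T_H = 1 − 363.15/776.00 = 0.5320.
W_max = η_max · Q_H = 0.5320 × 265 = 141.0 kJ.

W_max ≈ 141.0 kJ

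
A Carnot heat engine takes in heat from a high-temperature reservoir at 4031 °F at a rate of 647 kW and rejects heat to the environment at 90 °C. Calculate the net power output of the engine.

T_H = 4031 °F → (4031 − 32) × 5/9 = 2221.67 °C = 2494.82 K.
T_C = 90 °C → 90 + 273.15 = 363.15 K.
The Carnot efficiency is η = 1 − T_C/T_H = 1 − 363.15/2494.82 = 0.8544.
W = η·Q_H = 0.8544 × 647 = 553 kW.

Ẇ ≈ 553 kW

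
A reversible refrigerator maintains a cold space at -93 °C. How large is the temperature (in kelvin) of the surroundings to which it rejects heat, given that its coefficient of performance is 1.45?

T_H ≈ 304 K

T_C = -93 °C → -93 + 273.15 = 180.15 K.
COP_R = T_C/(T_H − T_C) ⇒ T_H = T_C·(1 + 1/COP_R) = 180.15 × (1 + 1/1.45) = 304 K.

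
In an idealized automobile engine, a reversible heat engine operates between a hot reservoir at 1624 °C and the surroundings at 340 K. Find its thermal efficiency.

η ≈ 0.821

T_H = 1624 °C → 1624 + 273.15 = 1897.15 K.
Carnot efficiency: η = 1 − T_C/T_H = 1 − 340.00/1897.15 = 0.821.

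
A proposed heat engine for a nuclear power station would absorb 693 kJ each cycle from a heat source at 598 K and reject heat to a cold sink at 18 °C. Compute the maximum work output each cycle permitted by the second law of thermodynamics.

W_max ≈ 356 kJ

T_C = 18 °C → 18 + 273.15 = 291.15 K.
The upper bound on efficiency is η_max = 1 − T_C/T_H = 1 − 291.15/598.00 = 0.5131.
W_max = η_max · Q_H = 0.5131 × 693 = 356 kJ.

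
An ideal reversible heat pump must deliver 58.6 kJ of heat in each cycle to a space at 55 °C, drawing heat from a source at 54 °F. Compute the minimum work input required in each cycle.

T_H = 55 °C → 55 + 273.15 = 328.15 K.
T_C = 54 °F → (54 − 32) × 5/9 = 12.22 °C = 285.37 K.
COP_HP = T_H/(T_H − T_C) = 328.15/42.78 = 7.6710.
W = Q_H/COP_HP = 58.6/7.6710 = 7.64 kJ.

W_in ≈ 7.64 kJ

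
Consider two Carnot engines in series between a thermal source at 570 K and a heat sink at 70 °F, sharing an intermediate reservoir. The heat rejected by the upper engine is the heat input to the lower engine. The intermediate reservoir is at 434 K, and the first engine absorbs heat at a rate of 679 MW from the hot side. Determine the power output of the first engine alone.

Ẇ₁ ≈ 162 MW

T_C = 70 °F → (70 − 32) × 5/9 = 21.11 °C = 294.26 K.
First-stage efficiency η₁ = 1 − T_m/T_H = 1 − 434.00/570.00 = 0.2386.
W₁ = η₁·Q_H = 0.2386 × 679 = 162 MW.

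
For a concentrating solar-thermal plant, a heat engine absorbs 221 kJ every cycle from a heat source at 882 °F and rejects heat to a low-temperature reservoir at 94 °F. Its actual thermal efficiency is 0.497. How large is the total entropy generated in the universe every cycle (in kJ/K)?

T_H = 882 °F → (882 − 32) × 5/9 = 472.22 °C = 745.37 K.
T_C = 94 °F → (94 − 32) × 5/9 = 34.44 °C = 307.59 K.
W = η·Q_H = 0.497 × 221 = 109.8 kJ, so Q_C = Q_H − W = 111.2 kJ.
The hot reservoir loses entropy Q_H/T_H = 221/745.37 = 0.2965 kJ/K; the cold reservoir gains Q_C/T_C = 111.2/307.59 = 0.3614 kJ/K.
ΔS_univ = −Q_H/T_H + Q_C/T_C = 0.0649 kJ/K (> 0, since η = 0.497 < η_Carnot = 0.587).

ΔS_univ ≈ 0.0649 kJ/K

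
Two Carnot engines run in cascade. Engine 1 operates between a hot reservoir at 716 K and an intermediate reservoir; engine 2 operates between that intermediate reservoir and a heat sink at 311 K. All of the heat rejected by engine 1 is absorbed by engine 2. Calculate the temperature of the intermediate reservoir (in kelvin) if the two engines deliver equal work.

For reversible stages Q_m = Q_H·(T_m/T_H). Setting W₁ = Q_H(1 − T_m/T_H) equal to W₂ = Q_m(1 − T_C/T_m) = Q_H·(T_m − T_C)/T_H gives T_H − T_m = T_m − T_C, so T_m = (T_H + T_C)/2 = (716.00 + 311.00)/2 = 513.5 K.

T_m ≈ 513.5 K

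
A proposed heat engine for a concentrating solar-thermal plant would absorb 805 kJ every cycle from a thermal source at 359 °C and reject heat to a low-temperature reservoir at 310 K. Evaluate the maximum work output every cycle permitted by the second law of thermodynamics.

T_H = 359 °C → 359 + 273.15 = 632.15 K.
By the Carnot theorem, η_max = 1 − T_C/T_H = 1 − 310.00/632.15 = 0.5096.
W_max = η_max · Q_H = 0.5096 × 805 = 410 kJ.

W_max ≈ 410 kJ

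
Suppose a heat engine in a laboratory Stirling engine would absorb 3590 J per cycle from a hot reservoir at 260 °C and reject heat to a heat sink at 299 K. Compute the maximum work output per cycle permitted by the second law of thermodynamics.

W_max ≈ 1580 J

T_H = 260 °C → 260 + 273.15 = 533.15 K.
No engine can exceed the Carnot limit: η_max = 1 − T_C/T_H = 1 − 299.00/533.15 = 0.4392.
W_max = η_max · Q_H = 0.4392 × 3590 = 1580 J.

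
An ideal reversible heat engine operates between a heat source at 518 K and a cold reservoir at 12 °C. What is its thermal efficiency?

T_C = 12 °C → 12 + 273.15 = 285.15 K.
Since the cycle is reversible, η = 1 − T_C/T_H = 1 − 285.15/518.00 = 0.450.

η ≈ 0.450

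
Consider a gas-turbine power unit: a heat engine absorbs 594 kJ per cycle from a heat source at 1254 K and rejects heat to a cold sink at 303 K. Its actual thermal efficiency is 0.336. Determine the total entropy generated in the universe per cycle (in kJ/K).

W = η·Q_H = 0.336 × 594 = 199.6 kJ, so Q_C = Q_H − W = 394.4 kJ.
The hot reservoir loses entropy Q_H/T_H = 594/1254.00 = 0.4737 kJ/K; the cold reservoir gains Q_C/T_C = 394.4/303.00 = 1.302 kJ/K.
ΔS_univ = −Q_H/T_H + Q_C/T_C = 0.828 kJ/K (> 0, since η = 0.336 < η_Carnot = 0.758).

ΔS_univ ≈ 0.828 kJ/K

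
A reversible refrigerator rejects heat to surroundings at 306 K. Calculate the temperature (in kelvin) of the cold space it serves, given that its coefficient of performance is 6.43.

COP_R = T_C/(T_H − T_C) ⇒ T_C = T_H·COP_R/(1 + COP_R) = 306.00 × 6.43/(1 + 6.43) = 265 K.

T_C ≈ 265 K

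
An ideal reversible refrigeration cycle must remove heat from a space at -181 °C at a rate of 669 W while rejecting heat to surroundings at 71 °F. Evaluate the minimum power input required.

Ẇ_in ≈ 1470 W

T_H = 71 °F → (71 − 32) × 5/9 = 21.67 °C = 294.82 K.
T_C = -181 °C → -181 + 273.15 = 92.15 K.
COP_R = T_C/(T_H − T_C) = 92.15/202.67 = 0.4547.
W = Q_C/COP_R = 669/0.4547 = 1470 W.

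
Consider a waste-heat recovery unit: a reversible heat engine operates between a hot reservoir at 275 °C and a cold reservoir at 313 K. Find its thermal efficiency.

T_H = 275 °C → 275 + 273.15 = 548.15 K.
Carnot efficiency: η = 1 − T_C/T_H = 1 − 313.00/548.15 = 0.429.

η ≈ 0.429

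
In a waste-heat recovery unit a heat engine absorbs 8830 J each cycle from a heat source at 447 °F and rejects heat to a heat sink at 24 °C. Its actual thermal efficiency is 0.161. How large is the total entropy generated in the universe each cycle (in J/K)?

T_H = 447 °F → (447 − 32) × 5/9 = 230.56 °C = 503.71 K.
T_C = 24 °C → 24 + 273.15 = 297.15 K.
W = η·Q_H = 0.161 × 8830 = 1422 J, so Q_C = Q_H − W = 7408 J.
The hot reservoir loses entropy Q_H/T_H = 8830/503.71 = 17.53 J/K; the cold reservoir gains Q_C/T_C = 7408/297.15 = 24.93 J/K.
ΔS_univ = −Q_H/T_H + Q_C/T_C = 7.401 J/K (> 0, since η = 0.161 < η_Carnot = 0.410).

ΔS_univ ≈ 7.401 J/K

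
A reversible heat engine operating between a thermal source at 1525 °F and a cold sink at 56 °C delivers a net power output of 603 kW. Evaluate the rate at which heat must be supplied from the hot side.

T_H = 1525 °F → (1525 − 32) × 5/9 = 829.44 °C = 1102.59 K.
T_C = 56 °C → 56 + 273.15 = 329.15 K.
The Carnot efficiency is η = 1 − T_C/T_H = 1 − 329.15/1102.59 = 0.7015.
Q_H = W/η = 603/0.7015 = 860 kW.

Q̇_H ≈ 860 kW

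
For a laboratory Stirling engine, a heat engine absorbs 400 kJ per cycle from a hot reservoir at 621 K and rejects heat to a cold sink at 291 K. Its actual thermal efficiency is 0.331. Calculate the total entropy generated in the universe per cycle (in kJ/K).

W = η·Q_H = 0.331 × 400 = 132.4 kJ, so Q_C = Q_H − W = 267.6 kJ.
Entropy balance on the reservoirs: −Q_H/T_H = -0.6441 kJ/K, +Q_C/T_C = 0.9196 kJ/K.
ΔS_univ = −Q_H/T_H + Q_C/T_C = 0.275 kJ/K (> 0, since η = 0.331 < η_Carnot = 0.531).

ΔS_univ ≈ 0.275 kJ/K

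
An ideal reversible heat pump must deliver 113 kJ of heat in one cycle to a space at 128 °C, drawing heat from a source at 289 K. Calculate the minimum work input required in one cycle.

W_in ≈ 31.6 kJ

T_H = 128 °C → 128 + 273.15 = 401.15 K.
The Carnot heat-pump COP is COP_HP = T_H/(T_H − T_C) = 401.15/112.15 = 3.5769.
W = Q_H/COP_HP = 113/3.5769 = 31.6 kJ.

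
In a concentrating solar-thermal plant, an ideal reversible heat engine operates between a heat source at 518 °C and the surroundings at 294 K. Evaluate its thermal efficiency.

η ≈ 0.628

T_H = 518 °C → 518 + 273.15 = 791.15 K.
For a reversible engine, η = 1 − T_C/T_H = 1 − 294.00/791.15 = 0.628.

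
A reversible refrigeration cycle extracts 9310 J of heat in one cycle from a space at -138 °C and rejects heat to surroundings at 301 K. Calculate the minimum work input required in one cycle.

T_C = -138 °C → -138 + 273.15 = 135.15 K.
The reversible coefficient of performance is COP_R = T_C/(T_H − T_C) = 135.15/165.85 = 0.8149.
W = Q_C/COP_R = 9310/0.8149 = 11420 J.

W_in ≈ 11420 J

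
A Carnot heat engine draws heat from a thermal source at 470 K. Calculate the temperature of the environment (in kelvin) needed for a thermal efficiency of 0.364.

From η = 1 − T_C/T_H, T_C = T_H·(1 − η) = 470.00 × (1 − 0.364) = 298.9 K.

T_C ≈ 298.9 K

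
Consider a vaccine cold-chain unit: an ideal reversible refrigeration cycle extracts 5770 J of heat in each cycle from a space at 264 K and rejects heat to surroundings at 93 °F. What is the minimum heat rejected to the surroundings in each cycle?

Q_H ≈ 6711 J

T_H = 93 °F → (93 − 32) × 5/9 = 33.89 °C = 307.04 K.
For a reversible cycle Q_H/Q_C = T_H/T_C, so Q_H = Q_C·T_H/T_C = 5770 × 307.04/264.00 = 6711 J.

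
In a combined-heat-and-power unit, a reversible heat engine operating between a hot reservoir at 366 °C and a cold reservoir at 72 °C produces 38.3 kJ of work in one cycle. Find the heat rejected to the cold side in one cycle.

T_H = 366 °C → 366 + 273.15 = 639.15 K.
T_C = 72 °C → 72 + 273.15 = 345.15 K.
η_rev = 1 − T_C/T_H = 1 − 345.15/639.15 = 0.4600.
Since Q_C/Q_H = T_C/T_H and Q_H = W/η, Q_C = W·T_C/(T_H − T_C) = 38.3 × 345.15/294.00 = 45.0 kJ.

Q_C ≈ 45.0 kJ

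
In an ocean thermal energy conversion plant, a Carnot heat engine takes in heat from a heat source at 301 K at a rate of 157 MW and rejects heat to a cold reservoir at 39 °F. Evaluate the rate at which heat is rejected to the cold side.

T_C = 39 °F → (39 − 32) × 5/9 = 3.89 °C = 277.04 K.
The Carnot efficiency is η = 1 − T_C/T_H = 1 − 277.04/301.00 = 0.0796.
For a reversible cycle Q_C/Q_H = T_C/T_H, so Q_C = 157 × 277.04/301.00 = 145 MW.

Q̇_C ≈ 145 MW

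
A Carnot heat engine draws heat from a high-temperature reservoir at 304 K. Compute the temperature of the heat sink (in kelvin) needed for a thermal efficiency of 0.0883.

From η = 1 − T_C/T_H, T_C = T_H·(1 − η) = 304.00 × (1 − 0.0883) = 277 K.

T_C ≈ 277 K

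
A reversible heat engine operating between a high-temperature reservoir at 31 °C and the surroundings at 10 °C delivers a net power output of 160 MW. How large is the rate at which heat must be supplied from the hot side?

Q̇_H ≈ 2320 MW

T_H = 31 °C → 31 + 273.15 = 304.15 K.
T_C = 10 °C → 10 + 273.15 = 283.15 K.
For a reversible engine, η = 1 − T_C/T_H = 1 − 283.15/304.15 = 0.0690.
Q_H = W/η = 160/0.0690 = 2320 MW.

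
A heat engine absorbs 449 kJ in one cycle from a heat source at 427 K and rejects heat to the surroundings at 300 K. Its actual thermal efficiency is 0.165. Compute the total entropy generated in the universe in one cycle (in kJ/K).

W = η·Q_H = 0.165 × 449 = 74.09 kJ, so Q_C = Q_H − W = 374.9 kJ.
The hot reservoir loses entropy Q_H/T_H = 449/427.00 = 1.052 kJ/K; the cold reservoir gains Q_C/T_C = 374.9/300.00 = 1.250 kJ/K.
ΔS_univ = −Q_H/T_H + Q_C/T_C = 0.1982 kJ/K (> 0, since η = 0.165 < η_Carnot = 0.297).

ΔS_univ ≈ 0.1982 kJ/K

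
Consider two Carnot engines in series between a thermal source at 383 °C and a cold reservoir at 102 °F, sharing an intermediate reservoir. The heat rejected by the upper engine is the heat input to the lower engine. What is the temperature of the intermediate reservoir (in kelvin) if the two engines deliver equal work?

T_m ≈ 484.1 K

T_H = 383 °C → 383 + 273.15 = 656.15 K.
T_C = 102 °F → (102 − 32) × 5/9 = 38.89 °C = 312.04 K.
For reversible stages Q_m = Q_H·(T_m/T_H). Setting W₁ = Q_H(1 − T_m/T_H) equal to W₂ = Q_m(1 − T_C/T_m) = Q_H·(T_m − T_C)/T_H gives T_H − T_m = T_m − T_C, so T_m = (T_H + T_C)/2 = (656.15 + 312.04)/2 = 484.1 K.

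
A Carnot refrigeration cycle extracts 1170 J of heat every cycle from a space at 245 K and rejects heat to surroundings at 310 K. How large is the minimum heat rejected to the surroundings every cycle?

For a reversible cycle Q_H/Q_C = T_H/T_C, so Q_H = Q_C·T_H/T_C = 1170 × 310.00/245.00 = 1480 J.

Q_H ≈ 1480 J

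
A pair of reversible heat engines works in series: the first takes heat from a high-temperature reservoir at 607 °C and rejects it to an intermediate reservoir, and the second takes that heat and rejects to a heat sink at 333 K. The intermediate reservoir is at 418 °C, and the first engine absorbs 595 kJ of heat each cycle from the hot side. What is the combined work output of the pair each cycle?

W_total ≈ 370 kJ

T_H = 607 °C → 607 + 273.15 = 880.15 K.
Two reversible stages in series are equivalent to a single Carnot engine between T_H and T_C, so η_total = 1 − T_C/T_H = 1 − 333.00/880.15 = 0.6217.
W_total = η_total · Q_H = 0.6217 × 595 = 370 kJ.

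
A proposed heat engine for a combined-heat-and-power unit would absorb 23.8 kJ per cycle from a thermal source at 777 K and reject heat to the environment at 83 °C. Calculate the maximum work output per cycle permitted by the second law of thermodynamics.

W_max ≈ 12.9 kJ

T_C = 83 °C → 83 + 273.15 = 356.15 K.
By the Carnot theorem, η_max = 1 − T_C/T_H = 1 − 356.15/777.00 = 0.5416.
W_max = η_max · Q_H = 0.5416 × 23.8 = 12.9 kJ.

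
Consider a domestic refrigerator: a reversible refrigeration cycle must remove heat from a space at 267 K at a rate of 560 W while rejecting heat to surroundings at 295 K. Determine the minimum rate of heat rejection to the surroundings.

Q̇_H ≈ 619 W

For a reversible cycle Q_H/Q_C = T_H/T_C, so Q_H = Q_C·T_H/T_C = 560 × 295.00/267.00 = 619 W.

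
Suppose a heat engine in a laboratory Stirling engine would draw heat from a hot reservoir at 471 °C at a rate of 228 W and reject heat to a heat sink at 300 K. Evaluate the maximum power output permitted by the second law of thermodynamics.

Ẇ_max ≈ 136 W

T_H = 471 °C → 471 + 273.15 = 744.15 K.
By the Carnot theorem, η_max = 1 − T_C/T_H = 1 − 300.00/744.15 = 0.5969.
W_max = η_max · Q_H = 0.5969 × 228 = 136 W.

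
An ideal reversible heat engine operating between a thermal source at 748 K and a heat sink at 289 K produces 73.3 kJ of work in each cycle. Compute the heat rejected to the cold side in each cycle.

Q_C ≈ 46.2 kJ

η_rev = 1 − T_C/T_H = 1 − 289.00/748.00 = 0.6136.
Since Q_C/Q_H = T_C/T_H and Q_H = W/η, Q_C = W·T_C/(T_H − T_C) = 73.3 × 289.00/459.00 = 46.2 kJ.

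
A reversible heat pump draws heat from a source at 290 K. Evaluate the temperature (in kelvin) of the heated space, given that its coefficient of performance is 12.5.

T_H ≈ 315 K

COP_HP = T_H/(T_H − T_C) ⇒ T_H = T_C·COP_HP/(COP_HP − 1) = 290.00 × 12.5/(12.5 − 1) = 315 K.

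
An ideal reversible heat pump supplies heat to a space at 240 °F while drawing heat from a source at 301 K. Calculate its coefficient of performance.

T_H = 240 °F → (240 − 32) × 5/9 = 115.56 °C = 388.71 K.
The Carnot heat-pump COP is COP_HP = T_H/(T_H − T_C) = 388.71/(388.71 − 301.00) = 4.43.

COP_HP ≈ 4.43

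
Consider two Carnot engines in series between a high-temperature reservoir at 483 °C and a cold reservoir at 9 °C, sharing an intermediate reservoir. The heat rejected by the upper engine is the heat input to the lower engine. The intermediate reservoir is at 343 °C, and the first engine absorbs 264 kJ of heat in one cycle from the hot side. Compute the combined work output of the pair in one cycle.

W_total ≈ 165 kJ

T_H = 483 °C → 483 + 273.15 = 756.15 K.
T_C = 9 °C → 9 + 273.15 = 282.15 K.
Two reversible stages in series are equivalent to a single Carnot engine between T_H and T_C, so η_total = 1 − T_C/T_H = 1 − 282.15/756.15 = 0.6269.
W_total = η_total · Q_H = 0.6269 × 264 = 165 kJ.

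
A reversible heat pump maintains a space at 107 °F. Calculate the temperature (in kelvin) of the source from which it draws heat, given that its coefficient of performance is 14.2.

T_H = 107 °F → (107 − 32) × 5/9 = 41.67 °C = 314.82 K.
COP_HP = T_H/(T_H − T_C) ⇒ T_C = T_H·(COP_HP − 1)/COP_HP = 314.82 × (14.2 − 1)/14.2 = 292.6 K.

T_C ≈ 292.6 K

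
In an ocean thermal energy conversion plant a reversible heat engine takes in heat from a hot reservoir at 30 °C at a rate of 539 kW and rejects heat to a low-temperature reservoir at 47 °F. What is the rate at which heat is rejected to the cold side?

T_H = 30 °C → 30 + 273.15 = 303.15 K.
T_C = 47 °F → (47 − 32) × 5/9 = 8.33 °C = 281.48 K.
Since the cycle is reversible, η = 1 − T_C/T_H = 1 − 281.48/303.15 = 0.0715.
For a reversible cycle Q_C/Q_H = T_C/T_H, so Q_C = 539 × 281.48/303.15 = 500.5 kW.

Q̇_C ≈ 500.5 kW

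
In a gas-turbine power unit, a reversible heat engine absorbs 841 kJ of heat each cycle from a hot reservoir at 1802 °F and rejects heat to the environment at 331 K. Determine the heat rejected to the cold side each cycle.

T_H = 1802 °F → (1802 − 32) × 5/9 = 983.33 °C = 1256.48 K.
For a reversible engine, η = 1 − T_C/T_H = 1 − 331.00/1256.48 = 0.7366.
For a reversible cycle Q_C/Q_H = T_C/T_H, so Q_C = 841 × 331.00/1256.48 = 221.5 kJ.

Q_C ≈ 221.5 kJ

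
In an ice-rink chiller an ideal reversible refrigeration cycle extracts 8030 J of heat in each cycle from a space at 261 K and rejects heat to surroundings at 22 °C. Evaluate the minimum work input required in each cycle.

W_in ≈ 1051 J

T_H = 22 °C → 22 + 273.15 = 295.15 K.
The reversible coefficient of performance is COP_R = T_C/(T_H − T_C) = 261.00/34.15 = 7.6428.
W = Q_C/COP_R = 8030/7.6428 = 1051 J.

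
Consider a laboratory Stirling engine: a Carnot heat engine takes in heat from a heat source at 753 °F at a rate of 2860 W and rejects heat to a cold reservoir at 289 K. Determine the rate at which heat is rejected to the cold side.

T_H = 753 °F → (753 − 32) × 5/9 = 400.56 °C = 673.71 K.
η_rev = 1 − T_C/T_H = 1 − 289.00/673.71 = 0.5710.
For a reversible cycle Q_C/Q_H = T_C/T_H, so Q_C = 2860 × 289.00/673.71 = 1227 W.

Q̇_C ≈ 1227 W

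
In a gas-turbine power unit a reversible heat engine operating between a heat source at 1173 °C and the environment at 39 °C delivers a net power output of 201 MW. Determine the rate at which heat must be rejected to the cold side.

Q̇_C ≈ 55.3 MW

T_H = 1173 °C → 1173 + 273.15 = 1446.15 K.
T_C = 39 °C → 39 + 273.15 = 312.15 K.
The Carnot efficiency is η = 1 − T_C/T_H = 1 − 312.15/1446.15 = 0.7842.
Since Q_C/Q_H = T_C/T_H and Q_H = W/η, Q_C = W·T_C/(T_H − T_C) = 201 × 312.15/1134.00 = 55.3 MW.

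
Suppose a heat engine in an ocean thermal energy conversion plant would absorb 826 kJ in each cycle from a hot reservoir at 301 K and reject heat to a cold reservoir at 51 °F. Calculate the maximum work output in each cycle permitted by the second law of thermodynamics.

W_max ≈ 47.5 kJ

T_C = 51 °F → (51 − 32) × 5/9 = 10.56 °C = 283.71 K.
By the Carnot theorem, η_max = 1 − T_C/T_H = 1 − 283.71/301.00 = 0.0575.
W_max = η_max · Q_H = 0.0575 × 826 = 47.5 kJ.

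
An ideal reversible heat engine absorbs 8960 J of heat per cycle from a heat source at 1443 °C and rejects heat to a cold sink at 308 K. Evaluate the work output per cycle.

T_H = 1443 °C → 1443 + 273.15 = 1716.15 K.
The Carnot efficiency is η = 1 − T_C/T_H = 1 − 308.00/1716.15 = 0.8205.
W = η·Q_H = 0.8205 × 8960 = 7352 J.

W ≈ 7352 J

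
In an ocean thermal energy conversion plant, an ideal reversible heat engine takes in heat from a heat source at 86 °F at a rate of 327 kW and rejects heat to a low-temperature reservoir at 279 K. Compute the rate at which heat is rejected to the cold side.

Q̇_C ≈ 301.0 kW

T_H = 86 °F → (86 − 32) × 5/9 = 30.00 °C = 303.15 K.
The Carnot efficiency is η = 1 − T_C/T_H = 1 − 279.00/303.15 = 0.0797.
For a reversible cycle Q_C/Q_H = T_C/T_H, so Q_C = 327 × 279.00/303.15 = 301.0 kW.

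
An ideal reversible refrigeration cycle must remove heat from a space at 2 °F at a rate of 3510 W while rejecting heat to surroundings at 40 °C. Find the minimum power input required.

T_H = 40 °C → 40 + 273.15 = 313.15 K.
T_C = 2 °F → (2 − 32) × 5/9 = -16.67 °C = 256.48 K.
The reversible coefficient of performance is COP_R = T_C/(T_H − T_C) = 256.48/56.67 = 4.5262.
W = Q_C/COP_R = 3510/4.5262 = 775 W.

Ẇ_in ≈ 775 W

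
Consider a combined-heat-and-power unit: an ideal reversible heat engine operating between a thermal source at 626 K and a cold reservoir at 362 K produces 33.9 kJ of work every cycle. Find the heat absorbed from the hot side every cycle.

The Carnot efficiency is η = 1 − T_C/T_H = 1 − 362.00/626.00 = 0.4217.
Q_H = W/η = 33.9/0.4217 = 80.38 kJ.

Q_H ≈ 80.38 kJ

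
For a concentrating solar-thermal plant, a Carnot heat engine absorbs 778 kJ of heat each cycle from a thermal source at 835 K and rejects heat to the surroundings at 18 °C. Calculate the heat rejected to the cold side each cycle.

T_C = 18 °C → 18 + 273.15 = 291.15 K.
The Carnot efficiency is η = 1 − T_C/T_H = 1 − 291.15/835.00 = 0.6513.
For a reversible cycle Q_C/Q_H = T_C/T_H, so Q_C = 778 × 291.15/835.00 = 271 kJ.

Q_C ≈ 271 kJ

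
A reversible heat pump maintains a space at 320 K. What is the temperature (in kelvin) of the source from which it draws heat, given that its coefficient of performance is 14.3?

COP_HP = T_H/(T_H − T_C) ⇒ T_C = T_H·(COP_HP − 1)/COP_HP = 320.00 × (14.3 − 1)/14.3 = 298 K.

T_C ≈ 298 K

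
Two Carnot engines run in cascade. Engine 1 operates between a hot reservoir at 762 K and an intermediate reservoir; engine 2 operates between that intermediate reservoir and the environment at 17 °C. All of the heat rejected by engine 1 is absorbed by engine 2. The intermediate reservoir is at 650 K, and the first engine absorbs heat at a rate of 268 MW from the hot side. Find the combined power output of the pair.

Ẇ_total ≈ 166.0 MW

T_C = 17 °C → 17 + 273.15 = 290.15 K.
Two reversible stages in series are equivalent to a single Carnot engine between T_H and T_C, so η_total = 1 − T_C/T_H = 1 − 290.15/762.00 = 0.6192.
W_total = η_total · Q_H = 0.6192 × 268 = 166.0 MW.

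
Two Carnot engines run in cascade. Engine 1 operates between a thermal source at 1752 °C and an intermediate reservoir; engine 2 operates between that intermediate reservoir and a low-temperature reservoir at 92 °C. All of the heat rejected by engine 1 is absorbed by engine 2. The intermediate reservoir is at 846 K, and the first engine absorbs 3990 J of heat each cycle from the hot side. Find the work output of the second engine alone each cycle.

W₂ ≈ 947 J

T_H = 1752 °C → 1752 + 273.15 = 2025.15 K.
T_C = 92 °C → 92 + 273.15 = 365.15 K.
Heat entering the second stage: Q_m = Q_H·(T_m/T_H) = 3990 × 846.00/2025.15 = 1670 J.
Second-stage efficiency η₂ = 1 − T_C/T_m = 1 − 365.15/846.00 = 0.5684, so W₂ = η₂·Q_m = 947 J.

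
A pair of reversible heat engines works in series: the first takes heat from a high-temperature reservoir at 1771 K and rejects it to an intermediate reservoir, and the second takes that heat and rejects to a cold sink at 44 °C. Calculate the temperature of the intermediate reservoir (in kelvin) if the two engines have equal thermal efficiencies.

T_m ≈ 749.4 K

T_C = 44 °C → 44 + 273.15 = 317.15 K.
Equal efficiencies require 1 − T_m/T_H = 1 − T_C/T_m, i.e. T_m/T_H = T_C/T_m, so T_m = √(T_H·T_C) = √(1771.00 × 317.15) = 749.4 K.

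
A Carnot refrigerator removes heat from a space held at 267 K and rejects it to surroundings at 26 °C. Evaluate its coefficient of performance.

COP_R ≈ 8.305

T_H = 26 °C → 26 + 273.15 = 299.15 K.
For a reversible refrigerator, COP_R = T_C/(T_H − T_C) = 267.00/(299.15 − 267.00) = 8.305.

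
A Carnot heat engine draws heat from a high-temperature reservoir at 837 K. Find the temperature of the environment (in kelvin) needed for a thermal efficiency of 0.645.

T_C ≈ 297 K

From η = 1 − T_C/T_H, T_C = T_H·(1 − η) = 837.00 × (1 − 0.645) = 297 K.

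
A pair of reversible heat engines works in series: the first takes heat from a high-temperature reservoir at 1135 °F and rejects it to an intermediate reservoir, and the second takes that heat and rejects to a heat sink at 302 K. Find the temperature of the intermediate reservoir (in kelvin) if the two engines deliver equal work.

T_m ≈ 594.0 K

T_H = 1135 °F → (1135 − 32) × 5/9 = 612.78 °C = 885.93 K.
For reversible stages Q_m = Q_H·(T_m/T_H). Setting W₁ = Q_H(1 − T_m/T_H) equal to W₂ = Q_m(1 − T_C/T_m) = Q_H·(T_m − T_C)/T_H gives T_H − T_m = T_m − T_C, so T_m = (T_H + T_C)/2 = (885.93 + 302.00)/2 = 594.0 K.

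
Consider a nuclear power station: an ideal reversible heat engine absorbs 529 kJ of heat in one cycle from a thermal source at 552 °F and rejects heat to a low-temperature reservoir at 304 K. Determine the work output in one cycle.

T_H = 552 °F → (552 − 32) × 5/9 = 288.89 °C = 562.04 K.
Since the cycle is reversible, η = 1 − T_C/T_H = 1 − 304.00/562.04 = 0.4591.
W = η·Q_H = 0.4591 × 529 = 243 kJ.

W ≈ 243 kJ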